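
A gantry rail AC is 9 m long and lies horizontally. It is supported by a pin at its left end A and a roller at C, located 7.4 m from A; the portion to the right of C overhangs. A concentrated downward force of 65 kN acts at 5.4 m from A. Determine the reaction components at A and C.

A_x = 0, A_y = 17.57 kN, C_y = 47.43 kN

Moments about A: C_y·7.4 − 65·5.4 = 0 → C_y = 351/7.4 = 47.4324 ≈ 47.43 kN.
ΣF_y = 0: A_y + 47.4324 − 65 = 0 → A_y = 17.57 kN.
ΣF_x = 0: no horizontal applied forces, so A_x = 0.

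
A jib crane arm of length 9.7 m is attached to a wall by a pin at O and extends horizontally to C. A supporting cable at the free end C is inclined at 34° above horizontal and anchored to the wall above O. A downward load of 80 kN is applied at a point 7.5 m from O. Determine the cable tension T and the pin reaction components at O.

T = 110.6 kN, O_x = 91.70 kN, O_y = 18.14 kN

ΣM about O: T·sin34°·9.7 − 80·7.5 = 0 → T = 600/(9.7·0.559193) = 110.616 ≈ 110.6 kN.
ΣF_x = 0: O_x − T·cos34° = 0 → O_x = 110.616 × 0.829038 = 91.70 kN.
ΣF_y = 0: O_y + T·sin34° − 80 = 0 → O_y = 80 − 110.616 × 0.559193 = 18.14 kN.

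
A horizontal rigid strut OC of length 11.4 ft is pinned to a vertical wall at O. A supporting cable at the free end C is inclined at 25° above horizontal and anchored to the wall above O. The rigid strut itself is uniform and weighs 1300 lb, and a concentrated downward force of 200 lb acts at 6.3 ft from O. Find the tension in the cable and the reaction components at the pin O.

T = 1800 lb, O_x = 1631 lb, O_y = 739.5 lb

ΣM about O: T·sin25°·11.4 − 1300·5.7 − 200·6.3 = 0 → T = 8670/(11.4·0.422618) = 1799.56 ≈ 1800 lb.
ΣF_x = 0: O_x − T·cos25° = 0 → O_x = 1799.56 × 0.906308 = 1631 lb.
ΣF_y = 0: O_y + T·sin25° − 1300 − 200 = 0 → O_y = 1500 − 1799.56 × 0.422618 = 739.5 lb.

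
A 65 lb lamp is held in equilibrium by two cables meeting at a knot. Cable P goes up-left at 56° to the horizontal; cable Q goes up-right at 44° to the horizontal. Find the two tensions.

T_P = 47.48 lb, T_Q = 36.91 lb

ΣF_x = 0: −T_P·cos56° + T_Q·cos44° = 0 → T_Q = 0.77737·T_P.
ΣF_y = 0: T_P·sin56° + T_Q·sin44° = 65.
Substitute: T_P·(0.829038 + 0.77737·0.694658) = 65 → T_P = 47.4784 ≈ 47.48 lb.
Then T_Q = 0.77737 × 47.4784 = 36.91 lb.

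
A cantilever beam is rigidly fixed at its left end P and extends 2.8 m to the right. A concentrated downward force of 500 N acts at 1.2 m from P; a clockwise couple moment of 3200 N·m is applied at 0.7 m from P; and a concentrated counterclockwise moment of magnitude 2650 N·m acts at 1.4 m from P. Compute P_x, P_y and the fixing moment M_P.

ΣF_x = 0: P_x = 0.
ΣF_y = 0: P_y − 500 = 0 → P_y = 500.0 N.
ΣM about P: M_P − 500·1.2 − 3200 + 2650 = 0 → M_P = 1150 N·m.

P_x = 0, P_y = 500.0 N, M_P = 1150 N·m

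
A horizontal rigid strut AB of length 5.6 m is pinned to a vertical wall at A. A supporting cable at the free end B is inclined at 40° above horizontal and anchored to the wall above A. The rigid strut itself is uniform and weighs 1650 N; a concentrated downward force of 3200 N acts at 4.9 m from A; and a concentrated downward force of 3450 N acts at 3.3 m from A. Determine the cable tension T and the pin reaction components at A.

ΣM about A: T·sin40°·5.6 − 1650·2.8 − 3200·4.9 − 3450·3.3 = 0 → T = 31685/(5.6·0.642788) = 8802.34 ≈ 8802 N.
ΣF_x = 0: A_x − T·cos40° = 0 → A_x = 8802.34 × 0.766044 = 6743 N.
ΣF_y = 0: A_y + T·sin40° − 1650 − 3200 − 3450 = 0 → A_y = 8300 − 8802.34 × 0.642788 = 2642 N.

T = 8802 N, A_x = 6743 N, A_y = 2642 N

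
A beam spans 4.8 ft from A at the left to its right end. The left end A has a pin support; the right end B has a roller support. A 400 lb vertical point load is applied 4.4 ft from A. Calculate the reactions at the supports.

A_x = 0, A_y = 33.33 lb, B_y = 366.7 lb

Taking moments about A: B_y·4.8 − 400·4.4 = 0 → B_y = 1760/4.8 = 366.667 ≈ 366.7 lb.
ΣF_y = 0: A_y + 366.667 − 400 = 0 → A_y = 33.33 lb.
ΣF_x = 0: no horizontal applied forces, so A_x = 0.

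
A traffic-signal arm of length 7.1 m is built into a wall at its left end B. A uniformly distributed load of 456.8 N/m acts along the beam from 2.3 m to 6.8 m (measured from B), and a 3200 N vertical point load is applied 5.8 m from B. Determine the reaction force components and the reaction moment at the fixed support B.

Resultant of the distributed load: 456.8 × 4.5 = 2055.6 N at 4.55 m from B.
ΣF_x = 0: B_x = 0.
ΣF_y = 0: B_y − 456.8·4.5 − 3200 = 0 → B_y = 5256 N.
ΣM about B: M_B − (456.8·4.5)·4.55 − 3200·5.8 = 0 → M_B = 27910 N·m.

B_x = 0, B_y = 5256 N, M_B = 27910 N·m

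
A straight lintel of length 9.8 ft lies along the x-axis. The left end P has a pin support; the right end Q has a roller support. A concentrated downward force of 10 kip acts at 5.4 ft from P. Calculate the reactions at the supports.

P_x = 0, P_y = 4.490 kip, Q_y = 5.510 kip

Moments about P: Q_y·9.8 − 10·5.4 = 0 → Q_y = 54/9.8 = 5.5102 ≈ 5.510 kip.
ΣF_y = 0: P_y + 5.5102 − 10 = 0 → P_y = 4.490 kip.
ΣF_x = 0: no horizontal applied forces, so P_x = 0.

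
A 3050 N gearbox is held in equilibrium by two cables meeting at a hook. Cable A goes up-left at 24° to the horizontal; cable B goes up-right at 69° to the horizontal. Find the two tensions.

T_A = 1095 N, T_B = 2790 N

ΣF_x = 0: −T_A·cos24° + T_B·cos69° = 0 → T_B = 2.54918·T_A.
ΣF_y = 0: T_A·sin24° + T_B·sin69° = 3050.
Substitute: T_A·(0.406737 + 2.54918·0.93358) = 3050 → T_A = 1094.52 ≈ 1095 N.
Then T_B = 2.54918 × 1094.52 = 2790 N.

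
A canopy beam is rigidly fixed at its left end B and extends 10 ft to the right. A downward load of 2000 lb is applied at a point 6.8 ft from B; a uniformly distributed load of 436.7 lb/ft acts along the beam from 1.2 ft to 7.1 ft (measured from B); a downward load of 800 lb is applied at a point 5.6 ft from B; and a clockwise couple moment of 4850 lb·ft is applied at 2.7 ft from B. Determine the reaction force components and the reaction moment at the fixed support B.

B_x = 0, B_y = 5377 lb, M_B = 33620 lb·ft

Resultant of the distributed load: 436.7 × 5.9 = 2576.53 lb at 4.15 ft from B.
ΣF_x = 0: B_x = 0.
ΣF_y = 0: B_y − 2000 − 436.7·5.9 − 800 = 0 → B_y = 5377 lb.
ΣM about B: M_B − 2000·6.8 − (436.7·5.9)·4.15 − 800·5.6 − 4850 = 0 → M_B = 33620 lb·ft.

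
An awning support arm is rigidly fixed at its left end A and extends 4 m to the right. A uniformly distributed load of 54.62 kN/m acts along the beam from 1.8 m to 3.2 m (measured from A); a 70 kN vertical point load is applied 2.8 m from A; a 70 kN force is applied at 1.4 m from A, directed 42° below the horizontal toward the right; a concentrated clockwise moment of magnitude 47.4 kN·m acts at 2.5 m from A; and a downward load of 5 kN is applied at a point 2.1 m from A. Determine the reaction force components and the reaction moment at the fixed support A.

Resultant of the distributed load: 54.62 × 1.4 = 76.468 kN at 2.5 m from A.
ΣF_x = 0: A_x + 70·cos42° = 0 → A_x = -52.02 kN.
ΣF_y = 0: A_y − 54.62·1.4 − 70 − 70·sin42° − 5 = 0 → A_y = 198.3 kN.
ΣM about A: M_A − (54.62·1.4)·2.5 − 70·2.8 − 70·sin42°·1.4 − 47.4 − 5·2.1 = 0 → M_A = 510.6 kN·m.

A_x = -52.02 kN, A_y = 198.3 kN, M_A = 510.6 kN·m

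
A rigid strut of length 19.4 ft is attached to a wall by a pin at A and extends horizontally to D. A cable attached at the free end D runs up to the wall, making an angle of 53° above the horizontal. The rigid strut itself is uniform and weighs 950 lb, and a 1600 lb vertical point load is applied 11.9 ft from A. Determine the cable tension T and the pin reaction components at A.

T = 1824 lb, A_x = 1098 lb, A_y = 1094 lb

ΣM about A: T·sin53°·19.4 − 950·9.7 − 1600·11.9 = 0 → T = 28255/(19.4·0.798636) = 1823.66 ≈ 1824 lb.
ΣF_x = 0: A_x − T·cos53° = 0 → A_x = 1823.66 × 0.601815 = 1098 lb.
ΣF_y = 0: A_y + T·sin53° − 950 − 1600 = 0 → A_y = 2550 − 1823.66 × 0.798636 = 1094 lb.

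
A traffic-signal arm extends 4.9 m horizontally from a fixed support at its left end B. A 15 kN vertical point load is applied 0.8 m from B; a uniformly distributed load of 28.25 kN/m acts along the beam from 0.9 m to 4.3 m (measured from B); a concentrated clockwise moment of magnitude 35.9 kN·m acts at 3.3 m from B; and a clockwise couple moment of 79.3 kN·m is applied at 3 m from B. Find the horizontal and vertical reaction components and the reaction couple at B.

Resultant of the distributed load: 28.25 × 3.4 = 96.05 kN at 2.6 m from B.
ΣF_x = 0: B_x = 0.
ΣF_y = 0: B_y − 15 − 28.25·3.4 = 0 → B_y = 111.0 kN.
ΣM about B: M_B − 15·0.8 − (28.25·3.4)·2.6 − 35.9 − 79.3 = 0 → M_B = 376.9 kN·m.

B_x = 0, B_y = 111.0 kN, M_B = 376.9 kN·m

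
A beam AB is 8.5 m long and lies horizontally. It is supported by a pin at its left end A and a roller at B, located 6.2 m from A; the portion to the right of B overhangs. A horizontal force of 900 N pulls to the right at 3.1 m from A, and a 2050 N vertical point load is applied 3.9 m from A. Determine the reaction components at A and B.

A_x = -900.0 N, A_y = 760.5 N, B_y = 1290 N

Moments about A: B_y·6.2 − 2050·3.9 = 0 → B_y = 7995/6.2 = 1289.52 ≈ 1290 N.
ΣF_y = 0: A_y + 1289.52 − 2050 = 0 → A_y = 760.5 N.
ΣF_x = 0: A_x + 900 = 0 → A_x = -900.0 N.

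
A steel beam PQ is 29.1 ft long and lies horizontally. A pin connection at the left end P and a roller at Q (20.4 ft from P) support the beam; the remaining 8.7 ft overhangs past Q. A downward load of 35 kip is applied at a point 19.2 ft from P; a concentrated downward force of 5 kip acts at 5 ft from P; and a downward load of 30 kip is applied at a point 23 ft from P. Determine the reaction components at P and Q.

P_x = 0, P_y = 2.010 kip, Q_y = 67.99 kip

Moments about P: Q_y·20.4 − 35·19.2 − 5·5 − 30·23 = 0 → Q_y = 1387/20.4 = 67.9902 ≈ 67.99 kip.
ΣF_y = 0: P_y + 67.9902 − 35 − 5 − 30 = 0 → P_y = 2.010 kip.
ΣF_x = 0: no horizontal applied forces, so P_x = 0.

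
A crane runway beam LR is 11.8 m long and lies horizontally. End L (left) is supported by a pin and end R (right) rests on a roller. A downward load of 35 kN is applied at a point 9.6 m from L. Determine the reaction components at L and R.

L_x = 0, L_y = 6.525 kN, R_y = 28.47 kN

Moments about L: R_y·11.8 − 35·9.6 = 0 → R_y = 336/11.8 = 28.4746 ≈ 28.47 kN.
ΣF_y = 0: L_y + 28.4746 − 35 = 0 → L_y = 6.525 kN.
ΣF_x = 0: no horizontal applied forces, so L_x = 0.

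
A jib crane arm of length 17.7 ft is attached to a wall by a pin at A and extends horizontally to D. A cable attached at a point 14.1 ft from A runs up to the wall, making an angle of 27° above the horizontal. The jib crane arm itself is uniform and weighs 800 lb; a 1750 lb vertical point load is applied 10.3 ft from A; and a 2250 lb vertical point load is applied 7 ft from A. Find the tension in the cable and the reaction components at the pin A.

T = 6382 lb, A_x = 5687 lb, A_y = 1902 lb

ΣM about A: T·sin27°·14.1 − 800·8.85 − 1750·10.3 − 2250·7 = 0 → T = 40855/(14.1·0.45399) = 6382.34 ≈ 6382 lb.
ΣF_x = 0: A_x − T·cos27° = 0 → A_x = 6382.34 × 0.891007 = 5687 lb.
ΣF_y = 0: A_y + T·sin27° − 800 − 1750 − 2250 = 0 → A_y = 4800 − 6382.34 × 0.45399 = 1902 lb.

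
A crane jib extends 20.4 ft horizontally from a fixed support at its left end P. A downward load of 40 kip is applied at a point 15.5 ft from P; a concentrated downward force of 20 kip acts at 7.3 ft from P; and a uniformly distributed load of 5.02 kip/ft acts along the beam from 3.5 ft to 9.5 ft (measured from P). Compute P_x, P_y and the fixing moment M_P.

P_x = 0, P_y = 90.12 kip, M_P = 961.8 kip·ft

Resultant of the distributed load: 5.02 × 6 = 30.12 kip at 6.5 ft from P.
ΣF_x = 0: P_x = 0.
ΣF_y = 0: P_y − 40 − 20 − 5.02·6 = 0 → P_y = 90.12 kip.
ΣM about P: M_P − 40·15.5 − 20·7.3 − (5.02·6)·6.5 = 0 → M_P = 961.8 kip·ft.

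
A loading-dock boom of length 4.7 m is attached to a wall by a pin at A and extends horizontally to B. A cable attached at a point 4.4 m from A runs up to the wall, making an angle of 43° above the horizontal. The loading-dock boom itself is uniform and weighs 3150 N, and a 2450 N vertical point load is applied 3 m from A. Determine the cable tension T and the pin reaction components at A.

ΣM about A: T·sin43°·4.4 − 3150·2.35 − 2450·3 = 0 → T = 14752.5/(4.4·0.681998) = 4916.2 ≈ 4916 N.
ΣF_x = 0: A_x − T·cos43° = 0 → A_x = 4916.2 × 0.731354 = 3595 N.
ΣF_y = 0: A_y + T·sin43° − 3150 − 2450 = 0 → A_y = 5600 − 4916.2 × 0.681998 = 2247 N.

T = 4916 N, A_x = 3595 N, A_y = 2247 N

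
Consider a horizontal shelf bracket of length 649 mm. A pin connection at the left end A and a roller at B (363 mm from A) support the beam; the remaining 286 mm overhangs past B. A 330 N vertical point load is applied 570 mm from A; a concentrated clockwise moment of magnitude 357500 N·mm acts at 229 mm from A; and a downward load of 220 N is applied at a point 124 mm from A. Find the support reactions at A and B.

Taking moments about A: B_y·363 − 330·570 − 357500 − 220·124 = 0 → B_y = 572880/363 = 1578.18 ≈ 1578 N.
ΣF_y = 0: A_y + 1578.18 − 330 − 220 = 0 → A_y = -1028 N.
ΣF_x = 0: no horizontal applied forces, so A_x = 0.

A_x = 0, A_y = -1028 N, B_y = 1578 N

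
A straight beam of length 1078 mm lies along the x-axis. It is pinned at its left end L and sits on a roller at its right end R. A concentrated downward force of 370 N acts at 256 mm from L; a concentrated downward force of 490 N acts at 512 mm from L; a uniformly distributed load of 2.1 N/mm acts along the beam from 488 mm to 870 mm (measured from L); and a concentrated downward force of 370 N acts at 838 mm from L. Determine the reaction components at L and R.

L_x = 0, L_y = 918.7 N, R_y = 1114 N

Resultant of the distributed load: 2.1 × 382 = 802.2 N at 679 mm from L.
Taking moments about L: R_y·1078 − 370·256 − 490·512 − (2.1·382)·679 − 370·838 = 0 → R_y = 1200353.8/1078 = 1113.5 ≈ 1114 N.
ΣF_y = 0: L_y + 1113.5 − 370 − 490 − 2.1·382 − 370 = 0 → L_y = 918.7 N.
ΣF_x = 0: no horizontal applied forces, so L_x = 0.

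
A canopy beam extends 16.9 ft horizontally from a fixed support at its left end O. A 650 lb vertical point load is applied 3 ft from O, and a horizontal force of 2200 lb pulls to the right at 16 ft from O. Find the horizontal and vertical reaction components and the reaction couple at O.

ΣF_x = 0: O_x + 2200 = 0 → O_x = -2200 lb.
ΣF_y = 0: O_y − 650 = 0 → O_y = 650.0 lb.
ΣM about O: M_O − 650·3 = 0 → M_O = 1950 lb·ft.

O_x = -2200 lb, O_y = 650.0 lb, M_O = 1950 lb·ft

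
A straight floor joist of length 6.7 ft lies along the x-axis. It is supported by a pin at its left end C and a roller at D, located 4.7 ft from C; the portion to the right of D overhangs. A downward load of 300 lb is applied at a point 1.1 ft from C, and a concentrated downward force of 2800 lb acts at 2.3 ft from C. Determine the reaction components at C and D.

Taking moments about C: D_y·4.7 − 300·1.1 − 2800·2.3 = 0 → D_y = 6770/4.7 = 1440.43 ≈ 1440 lb.
ΣF_y = 0: C_y + 1440.43 − 300 − 2800 = 0 → C_y = 1660 lb.
ΣF_x = 0: no horizontal applied forces, so C_x = 0.

C_x = 0, C_y = 1660 lb, D_y = 1440 lb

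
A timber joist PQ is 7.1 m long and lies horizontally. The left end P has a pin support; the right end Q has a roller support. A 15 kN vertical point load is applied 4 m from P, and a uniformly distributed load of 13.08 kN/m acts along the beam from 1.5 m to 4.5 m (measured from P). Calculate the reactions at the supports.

Resultant of the distributed load: 13.08 × 3 = 39.24 kN at 3 m from P.
Taking moments about P: Q_y·7.1 − 15·4 − (13.08·3)·3 = 0 → Q_y = 177.72/7.1 = 25.031 ≈ 25.03 kN.
ΣF_y = 0: P_y + 25.031 − 15 − 13.08·3 = 0 → P_y = 29.21 kN.
ΣF_x = 0: no horizontal applied forces, so P_x = 0.

P_x = 0, P_y = 29.21 kN, Q_y = 25.03 kN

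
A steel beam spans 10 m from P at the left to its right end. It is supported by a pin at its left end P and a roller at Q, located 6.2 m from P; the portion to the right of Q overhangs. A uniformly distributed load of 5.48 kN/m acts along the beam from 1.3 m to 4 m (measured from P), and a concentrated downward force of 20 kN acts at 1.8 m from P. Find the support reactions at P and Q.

Resultant of the distributed load: 5.48 × 2.7 = 14.796 kN at 2.65 m from P.
Taking moments about P: Q_y·6.2 − (5.48·2.7)·2.65 − 20·1.8 = 0 → Q_y = 75.2094/6.2 = 12.1305 ≈ 12.13 kN.
ΣF_y = 0: P_y + 12.1305 − 5.48·2.7 − 20 = 0 → P_y = 22.67 kN.
ΣF_x = 0: no horizontal applied forces, so P_x = 0.

P_x = 0, P_y = 22.67 kN, Q_y = 12.13 kN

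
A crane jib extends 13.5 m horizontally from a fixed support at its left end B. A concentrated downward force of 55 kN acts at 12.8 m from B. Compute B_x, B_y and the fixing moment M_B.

ΣF_x = 0: B_x = 0.
ΣF_y = 0: B_y − 55 = 0 → B_y = 55.00 kN.
ΣM about B: M_B − 55·12.8 = 0 → M_B = 704.0 kN·m.

B_x = 0, B_y = 55.00 kN, M_B = 704.0 kN·m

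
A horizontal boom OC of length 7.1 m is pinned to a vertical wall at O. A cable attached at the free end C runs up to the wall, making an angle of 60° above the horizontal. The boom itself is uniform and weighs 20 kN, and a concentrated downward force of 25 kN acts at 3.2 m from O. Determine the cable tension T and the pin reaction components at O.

T = 24.56 kN, O_x = 12.28 kN, O_y = 23.73 kN

ΣM about O: T·sin60°·7.1 − 20·3.55 − 25·3.2 = 0 → T = 151/(7.1·0.866025) = 24.5577 ≈ 24.56 kN.
ΣF_x = 0: O_x − T·cos60° = 0 → O_x = 24.5577 × 0.5 = 12.28 kN.
ΣF_y = 0: O_y + T·sin60° − 20 − 25 = 0 → O_y = 45 − 24.5577 × 0.866025 = 23.73 kN.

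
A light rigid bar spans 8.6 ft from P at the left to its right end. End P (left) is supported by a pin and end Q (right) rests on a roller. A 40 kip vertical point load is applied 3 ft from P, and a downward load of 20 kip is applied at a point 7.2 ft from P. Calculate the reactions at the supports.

Moments about P: Q_y·8.6 − 40·3 − 20·7.2 = 0 → Q_y = 264/8.6 = 30.6977 ≈ 30.70 kip.
ΣF_y = 0: P_y + 30.6977 − 40 − 20 = 0 → P_y = 29.30 kip.
ΣF_x = 0: no horizontal applied forces, so P_x = 0.

P_x = 0, P_y = 29.30 kip, Q_y = 30.70 kip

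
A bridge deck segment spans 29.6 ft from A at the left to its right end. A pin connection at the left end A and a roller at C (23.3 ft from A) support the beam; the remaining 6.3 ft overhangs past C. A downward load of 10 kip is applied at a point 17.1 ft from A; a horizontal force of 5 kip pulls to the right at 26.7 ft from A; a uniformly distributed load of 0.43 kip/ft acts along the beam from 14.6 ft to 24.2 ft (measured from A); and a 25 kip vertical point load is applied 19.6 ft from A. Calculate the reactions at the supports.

A_x = -5.000 kip, A_y = 7.322 kip, C_y = 31.81 kip

Resultant of the distributed load: 0.43 × 9.6 = 4.128 kip at 19.4 ft from A.
Moments about A: C_y·23.3 − 10·17.1 − (0.43·9.6)·19.4 − 25·19.6 = 0 → C_y = 741.0832/23.3 = 31.8061 ≈ 31.81 kip.
ΣF_y = 0: A_y + 31.8061 − 10 − 0.43·9.6 − 25 = 0 → A_y = 7.322 kip.
ΣF_x = 0: A_x + 5 = 0 → A_x = -5.000 kip.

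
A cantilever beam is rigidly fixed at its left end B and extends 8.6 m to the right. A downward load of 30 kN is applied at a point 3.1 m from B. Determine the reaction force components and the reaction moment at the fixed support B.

B_x = 0, B_y = 30.00 kN, M_B = 93.00 kN·m

ΣF_x = 0: B_x = 0.
ΣF_y = 0: B_y − 30 = 0 → B_y = 30.00 kN.
ΣM about B: M_B − 30·3.1 = 0 → M_B = 93.00 kN·m.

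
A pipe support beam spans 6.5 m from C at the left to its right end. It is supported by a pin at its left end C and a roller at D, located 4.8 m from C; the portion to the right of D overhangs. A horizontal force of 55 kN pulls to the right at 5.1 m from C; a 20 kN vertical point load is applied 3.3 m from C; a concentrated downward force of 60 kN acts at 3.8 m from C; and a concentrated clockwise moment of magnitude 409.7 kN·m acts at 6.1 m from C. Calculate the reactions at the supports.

C_x = -55.00 kN, C_y = -66.60 kN, D_y = 146.6 kN

Taking moments about C: D_y·4.8 − 20·3.3 − 60·3.8 − 409.7 = 0 → D_y = 703.7/4.8 = 146.604 ≈ 146.6 kN.
ΣF_y = 0: C_y + 146.604 − 20 − 60 = 0 → C_y = -66.60 kN.
ΣF_x = 0: C_x + 55 = 0 → C_x = -55.00 kN.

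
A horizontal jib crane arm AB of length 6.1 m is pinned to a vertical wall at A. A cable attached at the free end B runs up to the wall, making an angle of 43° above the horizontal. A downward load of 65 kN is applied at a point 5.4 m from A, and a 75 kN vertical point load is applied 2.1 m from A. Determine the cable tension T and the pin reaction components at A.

ΣM about A: T·sin43°·6.1 − 65·5.4 − 75·2.1 = 0 → T = 508.5/(6.1·0.681998) = 122.23 ≈ 122.2 kN.
ΣF_x = 0: A_x − T·cos43° = 0 → A_x = 122.23 × 0.731354 = 89.39 kN.
ΣF_y = 0: A_y + T·sin43° − 65 − 75 = 0 → A_y = 140 − 122.23 × 0.681998 = 56.64 kN.

T = 122.2 kN, A_x = 89.39 kN, A_y = 56.64 kN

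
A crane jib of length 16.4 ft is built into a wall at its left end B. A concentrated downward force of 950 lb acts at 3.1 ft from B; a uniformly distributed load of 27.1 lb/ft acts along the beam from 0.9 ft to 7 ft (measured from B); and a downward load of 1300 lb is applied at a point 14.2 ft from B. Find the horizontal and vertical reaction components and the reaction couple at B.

Resultant of the distributed load: 27.1 × 6.1 = 165.31 lb at 3.95 ft from B.
ΣF_x = 0: B_x = 0.
ΣF_y = 0: B_y − 950 − 27.1·6.1 − 1300 = 0 → B_y = 2415 lb.
ΣM about B: M_B − 950·3.1 − (27.1·6.1)·3.95 − 1300·14.2 = 0 → M_B = 22060 lb·ft.

B_x = 0, B_y = 2415 lb, M_B = 22060 lb·ft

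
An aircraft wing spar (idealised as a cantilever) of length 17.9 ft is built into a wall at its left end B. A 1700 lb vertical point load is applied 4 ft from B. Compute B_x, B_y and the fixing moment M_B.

ΣF_x = 0: B_x = 0.
ΣF_y = 0: B_y − 1700 = 0 → B_y = 1700 lb.
ΣM about B: M_B − 1700·4 = 0 → M_B = 6800 lb·ft.

B_x = 0, B_y = 1700 lb, M_B = 6800 lb·ft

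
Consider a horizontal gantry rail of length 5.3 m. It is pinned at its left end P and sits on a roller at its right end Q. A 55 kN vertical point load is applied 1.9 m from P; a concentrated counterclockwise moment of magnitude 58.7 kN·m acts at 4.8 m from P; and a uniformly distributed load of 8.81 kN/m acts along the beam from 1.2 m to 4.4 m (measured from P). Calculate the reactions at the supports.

Resultant of the distributed load: 8.81 × 3.2 = 28.192 kN at 2.8 m from P.
Taking moments about P: Q_y·5.3 − 55·1.9 + 58.7 − (8.81·3.2)·2.8 = 0 → Q_y = 124.7376/5.3 = 23.5354 ≈ 23.54 kN.
ΣF_y = 0: P_y + 23.5354 − 55 − 8.81·3.2 = 0 → P_y = 59.66 kN.
ΣF_x = 0: no horizontal applied forces, so P_x = 0.

P_x = 0, P_y = 59.66 kN, Q_y = 23.54 kN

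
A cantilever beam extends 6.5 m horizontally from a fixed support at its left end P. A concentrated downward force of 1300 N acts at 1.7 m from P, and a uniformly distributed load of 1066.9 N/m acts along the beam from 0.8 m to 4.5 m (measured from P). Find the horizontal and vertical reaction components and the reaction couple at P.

Resultant of the distributed load: 1066.9 × 3.7 = 3947.53 N at 2.65 m from P.
ΣF_x = 0: P_x = 0.
ΣF_y = 0: P_y − 1300 − 1066.9·3.7 = 0 → P_y = 5248 N.
ΣM about P: M_P − 1300·1.7 − (1066.9·3.7)·2.65 = 0 → M_P = 12670 N·m.

P_x = 0, P_y = 5248 N, M_P = 12670 N·m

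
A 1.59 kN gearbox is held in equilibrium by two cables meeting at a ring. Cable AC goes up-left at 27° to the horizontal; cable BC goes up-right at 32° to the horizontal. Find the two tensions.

ΣF_x = 0: −T_AC·cos27° + T_BC·cos32° = 0 → T_BC = 1.05066·T_AC.
ΣF_y = 0: T_AC·sin27° + T_BC·sin32° = 1.59.
Substitute: T_AC·(0.45399 + 1.05066·0.529919) = 1.59 → T_AC = 1.57308 ≈ 1.573 kN.
Then T_BC = 1.05066 × 1.57308 = 1.653 kN.

T_AC = 1.573 kN, T_BC = 1.653 kN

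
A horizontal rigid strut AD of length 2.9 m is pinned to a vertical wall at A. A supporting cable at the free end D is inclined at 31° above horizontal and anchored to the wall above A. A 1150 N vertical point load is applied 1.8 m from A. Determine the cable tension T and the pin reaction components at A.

T = 1386 N, A_x = 1188 N, A_y = 436.2 N

ΣM about A: T·sin31°·2.9 − 1150·1.8 = 0 → T = 2070/(2.9·0.515038) = 1385.9 ≈ 1386 N.
ΣF_x = 0: A_x − T·cos31° = 0 → A_x = 1385.9 × 0.857167 = 1188 N.
ΣF_y = 0: A_y + T·sin31° − 1150 = 0 → A_y = 1150 − 1385.9 × 0.515038 = 436.2 N.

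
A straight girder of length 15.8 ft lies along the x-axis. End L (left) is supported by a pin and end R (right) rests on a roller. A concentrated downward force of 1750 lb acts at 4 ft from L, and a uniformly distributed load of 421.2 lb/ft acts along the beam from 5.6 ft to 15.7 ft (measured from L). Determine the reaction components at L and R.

L_x = 0, L_y = 2694 lb, R_y = 3311 lb

Resultant of the distributed load: 421.2 × 10.1 = 4254.12 lb at 10.65 ft from L.
ΣM about L: R_y·15.8 − 1750·4 − (421.2·10.1)·10.65 = 0 → R_y = 52306.378/15.8 = 3310.53 ≈ 3311 lb.
ΣF_y = 0: L_y + 3310.53 − 1750 − 421.2·10.1 = 0 → L_y = 2694 lb.
ΣF_x = 0: no horizontal applied forces, so L_x = 0.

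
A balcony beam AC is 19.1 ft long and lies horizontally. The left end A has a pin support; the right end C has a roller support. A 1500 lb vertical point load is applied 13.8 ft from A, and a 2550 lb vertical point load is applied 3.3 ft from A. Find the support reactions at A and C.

Taking moments about A: C_y·19.1 − 1500·13.8 − 2550·3.3 = 0 → C_y = 29115/19.1 = 1524.35 ≈ 1524 lb.
ΣF_y = 0: A_y + 1524.35 − 1500 − 2550 = 0 → A_y = 2526 lb.
ΣF_x = 0: no horizontal applied forces, so A_x = 0.

A_x = 0, A_y = 2526 lb, C_y = 1524 lb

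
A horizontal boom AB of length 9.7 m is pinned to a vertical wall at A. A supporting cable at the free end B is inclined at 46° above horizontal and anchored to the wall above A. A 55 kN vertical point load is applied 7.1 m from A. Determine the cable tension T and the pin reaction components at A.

ΣM about A: T·sin46°·9.7 − 55·7.1 = 0 → T = 390.5/(9.7·0.71934) = 55.9648 ≈ 55.96 kN.
ΣF_x = 0: A_x − T·cos46° = 0 → A_x = 55.9648 × 0.694658 = 38.88 kN.
ΣF_y = 0: A_y + T·sin46° − 55 = 0 → A_y = 55 − 55.9648 × 0.71934 = 14.74 kN.

T = 55.96 kN, A_x = 38.88 kN, A_y = 14.74 kN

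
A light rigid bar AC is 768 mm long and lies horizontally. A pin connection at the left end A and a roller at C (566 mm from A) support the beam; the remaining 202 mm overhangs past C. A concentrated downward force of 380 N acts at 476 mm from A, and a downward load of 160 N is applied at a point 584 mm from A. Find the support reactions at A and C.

Taking moments about A: C_y·566 − 380·476 − 160·584 = 0 → C_y = 274320/566 = 484.664 ≈ 484.7 N.
ΣF_y = 0: A_y + 484.664 − 380 − 160 = 0 → A_y = 55.34 N.
ΣF_x = 0: no horizontal applied forces, so A_x = 0.

A_x = 0, A_y = 55.34 N, C_y = 484.7 N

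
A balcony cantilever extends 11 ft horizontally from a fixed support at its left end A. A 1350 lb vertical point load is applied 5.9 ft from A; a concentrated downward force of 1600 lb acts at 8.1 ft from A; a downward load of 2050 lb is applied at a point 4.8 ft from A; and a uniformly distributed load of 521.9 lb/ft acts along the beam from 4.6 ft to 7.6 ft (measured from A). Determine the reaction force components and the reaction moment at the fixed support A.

A_x = 0, A_y = 6566 lb, M_A = 40320 lb·ft

Resultant of the distributed load: 521.9 × 3 = 1565.7 lb at 6.1 ft from A.
ΣF_x = 0: A_x = 0.
ΣF_y = 0: A_y − 1350 − 1600 − 2050 − 521.9·3 = 0 → A_y = 6566 lb.
ΣM about A: M_A − 1350·5.9 − 1600·8.1 − 2050·4.8 − (521.9·3)·6.1 = 0 → M_A = 40320 lb·ft.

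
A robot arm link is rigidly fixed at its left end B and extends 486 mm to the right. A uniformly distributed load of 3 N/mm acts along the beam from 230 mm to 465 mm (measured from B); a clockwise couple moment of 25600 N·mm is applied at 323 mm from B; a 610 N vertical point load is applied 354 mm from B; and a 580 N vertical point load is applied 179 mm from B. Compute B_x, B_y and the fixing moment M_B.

B_x = 0, B_y = 1895 N, M_B = 590300 N·mm

Resultant of the distributed load: 3 × 235 = 705 N at 347.5 mm from B.
ΣF_x = 0: B_x = 0.
ΣF_y = 0: B_y − 3·235 − 610 − 580 = 0 → B_y = 1895 N.
ΣM about B: M_B − (3·235)·347.5 − 25600 − 610·354 − 580·179 = 0 → M_B = 590300 N·mm.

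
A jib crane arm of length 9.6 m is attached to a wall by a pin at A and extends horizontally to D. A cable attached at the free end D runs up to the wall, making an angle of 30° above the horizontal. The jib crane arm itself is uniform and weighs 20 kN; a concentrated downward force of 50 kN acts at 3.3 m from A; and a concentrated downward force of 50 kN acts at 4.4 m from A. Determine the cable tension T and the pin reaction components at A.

ΣM about A: T·sin30°·9.6 − 20·4.8 − 50·3.3 − 50·4.4 = 0 → T = 481/(9.6·0.5) = 100.208 ≈ 100.2 kN.
ΣF_x = 0: A_x − T·cos30° = 0 → A_x = 100.208 × 0.866025 = 86.78 kN.
ΣF_y = 0: A_y + T·sin30° − 20 − 50 − 50 = 0 → A_y = 120 − 100.208 × 0.5 = 69.90 kN.

T = 100.2 kN, A_x = 86.78 kN, A_y = 69.90 kN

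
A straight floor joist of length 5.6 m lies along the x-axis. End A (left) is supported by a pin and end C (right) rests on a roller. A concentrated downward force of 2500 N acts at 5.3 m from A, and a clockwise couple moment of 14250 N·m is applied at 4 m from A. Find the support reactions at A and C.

A_x = 0, A_y = -2411 N, C_y = 4911 N

Moments about A: C_y·5.6 − 2500·5.3 − 14250 = 0 → C_y = 27500/5.6 = 4910.71 ≈ 4911 N.
ΣF_y = 0: A_y + 4910.71 − 2500 = 0 → A_y = -2411 N.
ΣF_x = 0: no horizontal applied forces, so A_x = 0.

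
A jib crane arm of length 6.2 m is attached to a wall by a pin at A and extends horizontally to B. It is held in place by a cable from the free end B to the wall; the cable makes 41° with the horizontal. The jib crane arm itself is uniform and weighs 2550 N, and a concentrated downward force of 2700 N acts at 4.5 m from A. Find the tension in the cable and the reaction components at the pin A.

T = 4930 N, A_x = 3721 N, A_y = 2015 N

ΣM about A: T·sin41°·6.2 − 2550·3.1 − 2700·4.5 = 0 → T = 20055/(6.2·0.656059) = 4930.47 ≈ 4930 N.
ΣF_x = 0: A_x − T·cos41° = 0 → A_x = 4930.47 × 0.75471 = 3721 N.
ΣF_y = 0: A_y + T·sin41° − 2550 − 2700 = 0 → A_y = 5250 − 4930.47 × 0.656059 = 2015 N.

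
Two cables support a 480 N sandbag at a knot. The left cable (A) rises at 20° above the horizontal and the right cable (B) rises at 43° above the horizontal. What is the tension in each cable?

T_A = 394.0 N, T_B = 506.2 N

ΣF_x = 0: −T_A·cos20° + T_B·cos43° = 0 → T_B = 1.28487·T_A.
ΣF_y = 0: T_A·sin20° + T_B·sin43° = 480.
Substitute: T_A·(0.34202 + 1.28487·0.681998) = 480 → T_A = 393.992 ≈ 394.0 N.
Then T_B = 1.28487 × 393.992 = 506.2 N.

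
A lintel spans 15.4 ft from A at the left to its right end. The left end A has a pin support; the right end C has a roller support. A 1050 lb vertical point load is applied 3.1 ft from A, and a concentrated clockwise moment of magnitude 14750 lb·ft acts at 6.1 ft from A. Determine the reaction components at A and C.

A_x = 0, A_y = -119.2 lb, C_y = 1169 lb

ΣM about A: C_y·15.4 − 1050·3.1 − 14750 = 0 → C_y = 18005/15.4 = 1169.16 ≈ 1169 lb.
ΣF_y = 0: A_y + 1169.16 − 1050 = 0 → A_y = -119.2 lb.
ΣF_x = 0: no horizontal applied forces, so A_x = 0.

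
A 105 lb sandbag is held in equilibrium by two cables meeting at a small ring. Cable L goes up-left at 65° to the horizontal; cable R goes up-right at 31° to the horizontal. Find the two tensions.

ΣF_x = 0: −T_L·cos65° + T_R·cos31° = 0 → T_R = 0.493041·T_L.
ΣF_y = 0: T_L·sin65° + T_R·sin31° = 105.
Substitute: T_L·(0.906308 + 0.493041·0.515038) = 105 → T_L = 90.4983 ≈ 90.50 lb.
Then T_R = 0.493041 × 90.4983 = 44.62 lb.

T_L = 90.50 lb, T_R = 44.62 lb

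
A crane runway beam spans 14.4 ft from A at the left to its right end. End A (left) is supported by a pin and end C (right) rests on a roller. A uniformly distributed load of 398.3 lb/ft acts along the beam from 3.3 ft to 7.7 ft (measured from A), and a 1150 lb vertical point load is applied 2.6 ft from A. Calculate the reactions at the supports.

Resultant of the distributed load: 398.3 × 4.4 = 1752.52 lb at 5.5 ft from A.
Moments about A: C_y·14.4 − (398.3·4.4)·5.5 − 1150·2.6 = 0 → C_y = 12628.86/14.4 = 877.004 ≈ 877.0 lb.
ΣF_y = 0: A_y + 877.004 − 398.3·4.4 − 1150 = 0 → A_y = 2026 lb.
ΣF_x = 0: no horizontal applied forces, so A_x = 0.

A_x = 0, A_y = 2026 lb, C_y = 877.0 lb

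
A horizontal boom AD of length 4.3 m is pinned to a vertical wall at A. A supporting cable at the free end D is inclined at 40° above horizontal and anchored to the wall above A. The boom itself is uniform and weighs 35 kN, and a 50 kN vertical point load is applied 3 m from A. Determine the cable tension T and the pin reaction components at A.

T = 81.49 kN, A_x = 62.43 kN, A_y = 32.62 kN

ΣM about A: T·sin40°·4.3 − 35·2.15 − 50·3 = 0 → T = 225.25/(4.3·0.642788) = 81.4946 ≈ 81.49 kN.
ΣF_x = 0: A_x − T·cos40° = 0 → A_x = 81.4946 × 0.766044 = 62.43 kN.
ΣF_y = 0: A_y + T·sin40° − 35 − 50 = 0 → A_y = 85 − 81.4946 × 0.642788 = 32.62 kN.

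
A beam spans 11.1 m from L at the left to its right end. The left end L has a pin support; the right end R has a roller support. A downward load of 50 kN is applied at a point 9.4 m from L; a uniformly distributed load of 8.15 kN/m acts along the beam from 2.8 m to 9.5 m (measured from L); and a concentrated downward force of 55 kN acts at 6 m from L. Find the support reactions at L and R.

Resultant of the distributed load: 8.15 × 6.7 = 54.605 kN at 6.15 m from L.
Taking moments about L: R_y·11.1 − 50·9.4 − (8.15·6.7)·6.15 − 55·6 = 0 → R_y = 1135.82075/11.1 = 102.326 ≈ 102.3 kN.
ΣF_y = 0: L_y + 102.326 − 50 − 8.15·6.7 − 55 = 0 → L_y = 57.28 kN.
ΣF_x = 0: no horizontal applied forces, so L_x = 0.

L_x = 0, L_y = 57.28 kN, R_y = 102.3 kN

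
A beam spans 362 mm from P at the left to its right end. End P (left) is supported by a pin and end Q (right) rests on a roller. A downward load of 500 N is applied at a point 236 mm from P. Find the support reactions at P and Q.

Taking moments about P: Q_y·362 − 500·236 = 0 → Q_y = 118000/362 = 325.967 ≈ 326.0 N.
ΣF_y = 0: P_y + 325.967 − 500 = 0 → P_y = 174.0 N.
ΣF_x = 0: no horizontal applied forces, so P_x = 0.

P_x = 0, P_y = 174.0 N, Q_y = 326.0 N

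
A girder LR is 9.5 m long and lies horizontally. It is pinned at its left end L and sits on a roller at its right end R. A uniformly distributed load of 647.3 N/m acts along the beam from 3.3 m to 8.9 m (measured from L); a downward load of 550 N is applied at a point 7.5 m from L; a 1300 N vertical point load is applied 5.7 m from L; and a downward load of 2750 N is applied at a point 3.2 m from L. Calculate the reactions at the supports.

Resultant of the distributed load: 647.3 × 5.6 = 3624.88 N at 6.1 m from L.
Moments about L: R_y·9.5 − (647.3·5.6)·6.1 − 550·7.5 − 1300·5.7 − 2750·3.2 = 0 → R_y = 42446.768/9.5 = 4468.08 ≈ 4468 N.
ΣF_y = 0: L_y + 4468.08 − 647.3·5.6 − 550 − 1300 − 2750 = 0 → L_y = 3757 N.
ΣF_x = 0: no horizontal applied forces, so L_x = 0.

L_x = 0, L_y = 3757 N, R_y = 4468 N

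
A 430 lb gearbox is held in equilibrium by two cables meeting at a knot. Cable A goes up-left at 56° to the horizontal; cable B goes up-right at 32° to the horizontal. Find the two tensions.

T_A = 364.9 lb, T_B = 240.6 lb

ΣF_x = 0: −T_A·cos56° + T_B·cos32° = 0 → T_B = 0.659388·T_A.
ΣF_y = 0: T_A·sin56° + T_B·sin32° = 430.
Substitute: T_A·(0.829038 + 0.659388·0.529919) = 430 → T_A = 364.883 ≈ 364.9 lb.
Then T_B = 0.659388 × 364.883 = 240.6 lb.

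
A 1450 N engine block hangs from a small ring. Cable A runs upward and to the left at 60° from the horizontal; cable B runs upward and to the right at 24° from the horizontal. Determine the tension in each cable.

T_A = 1332 N, T_B = 729.0 N

ΣF_x = 0: −T_A·cos60° + T_B·cos24° = 0 → T_B = 0.547318·T_A.
ΣF_y = 0: T_A·sin60° + T_B·sin24° = 1450.
Substitute: T_A·(0.866025 + 0.547318·0.406737) = 1450 → T_A = 1331.94 ≈ 1332 N.
Then T_B = 0.547318 × 1331.94 = 729.0 N.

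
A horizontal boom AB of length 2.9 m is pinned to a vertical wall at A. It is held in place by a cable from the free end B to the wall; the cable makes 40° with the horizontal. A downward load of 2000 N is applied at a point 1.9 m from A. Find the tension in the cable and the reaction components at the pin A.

T = 2039 N, A_x = 1562 N, A_y = 689.7 N

ΣM about A: T·sin40°·2.9 − 2000·1.9 = 0 → T = 3800/(2.9·0.642788) = 2038.53 ≈ 2039 N.
ΣF_x = 0: A_x − T·cos40° = 0 → A_x = 2038.53 × 0.766044 = 1562 N.
ΣF_y = 0: A_y + T·sin40° − 2000 = 0 → A_y = 2000 − 2038.53 × 0.642788 = 689.7 N.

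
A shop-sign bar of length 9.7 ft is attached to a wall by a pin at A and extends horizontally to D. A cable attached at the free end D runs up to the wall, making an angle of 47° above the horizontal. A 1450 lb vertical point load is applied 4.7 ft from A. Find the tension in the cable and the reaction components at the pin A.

T = 960.7 lb, A_x = 655.2 lb, A_y = 747.4 lb

ΣM about A: T·sin47°·9.7 − 1450·4.7 = 0 → T = 6815/(9.7·0.731354) = 960.653 ≈ 960.7 lb.
ΣF_x = 0: A_x − T·cos47° = 0 → A_x = 960.653 × 0.681998 = 655.2 lb.
ΣF_y = 0: A_y + T·sin47° − 1450 = 0 → A_y = 1450 − 960.653 × 0.731354 = 747.4 lb.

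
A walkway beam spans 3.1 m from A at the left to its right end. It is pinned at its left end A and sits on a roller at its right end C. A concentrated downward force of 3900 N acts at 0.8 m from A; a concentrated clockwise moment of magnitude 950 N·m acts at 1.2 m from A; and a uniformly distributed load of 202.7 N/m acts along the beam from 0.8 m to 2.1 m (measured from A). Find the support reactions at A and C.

Resultant of the distributed load: 202.7 × 1.3 = 263.51 N at 1.45 m from A.
ΣM about A: C_y·3.1 − 3900·0.8 − 950 − (202.7·1.3)·1.45 = 0 → C_y = 4452.0895/3.1 = 1436.16 ≈ 1436 N.
ΣF_y = 0: A_y + 1436.16 − 3900 − 202.7·1.3 = 0 → A_y = 2727 N.
ΣF_x = 0: no horizontal applied forces, so A_x = 0.

A_x = 0, A_y = 2727 N, C_y = 1436 N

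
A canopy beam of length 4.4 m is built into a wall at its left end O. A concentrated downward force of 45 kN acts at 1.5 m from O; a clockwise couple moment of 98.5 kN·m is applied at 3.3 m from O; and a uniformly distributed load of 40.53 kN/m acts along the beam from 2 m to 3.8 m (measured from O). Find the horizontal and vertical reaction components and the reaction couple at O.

O_x = 0, O_y = 118.0 kN, M_O = 377.6 kN·m

Resultant of the distributed load: 40.53 × 1.8 = 72.954 kN at 2.9 m from O.
ΣF_x = 0: O_x = 0.
ΣF_y = 0: O_y − 45 − 40.53·1.8 = 0 → O_y = 118.0 kN.
ΣM about O: M_O − 45·1.5 − 98.5 − (40.53·1.8)·2.9 = 0 → M_O = 377.6 kN·m.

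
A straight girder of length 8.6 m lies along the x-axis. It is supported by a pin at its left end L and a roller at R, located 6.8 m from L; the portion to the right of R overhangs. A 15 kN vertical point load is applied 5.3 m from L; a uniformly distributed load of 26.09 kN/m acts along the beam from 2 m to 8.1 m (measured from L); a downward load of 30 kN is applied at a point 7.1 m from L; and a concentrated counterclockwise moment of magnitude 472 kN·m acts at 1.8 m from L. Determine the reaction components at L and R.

Resultant of the distributed load: 26.09 × 6.1 = 159.149 kN at 5.05 m from L.
Moments about L: R_y·6.8 − 15·5.3 − (26.09·6.1)·5.05 − 30·7.1 + 472 = 0 → R_y = 624.20245/6.8 = 91.7945 ≈ 91.79 kN.
ΣF_y = 0: L_y + 91.7945 − 15 − 26.09·6.1 − 30 = 0 → L_y = 112.4 kN.
ΣF_x = 0: no horizontal applied forces, so L_x = 0.

L_x = 0, L_y = 112.4 kN, R_y = 91.79 kN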